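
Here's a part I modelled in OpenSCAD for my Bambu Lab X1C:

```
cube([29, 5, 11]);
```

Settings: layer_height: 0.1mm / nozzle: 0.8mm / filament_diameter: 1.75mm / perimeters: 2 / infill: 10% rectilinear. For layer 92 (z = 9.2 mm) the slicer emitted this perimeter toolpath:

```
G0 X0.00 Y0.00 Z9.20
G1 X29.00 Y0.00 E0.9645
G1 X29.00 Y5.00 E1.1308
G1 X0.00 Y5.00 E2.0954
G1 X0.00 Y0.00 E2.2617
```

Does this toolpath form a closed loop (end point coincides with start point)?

yes

Start point (G0): (0.00, 0.00). End point (last G1): the path returns to the start — closed.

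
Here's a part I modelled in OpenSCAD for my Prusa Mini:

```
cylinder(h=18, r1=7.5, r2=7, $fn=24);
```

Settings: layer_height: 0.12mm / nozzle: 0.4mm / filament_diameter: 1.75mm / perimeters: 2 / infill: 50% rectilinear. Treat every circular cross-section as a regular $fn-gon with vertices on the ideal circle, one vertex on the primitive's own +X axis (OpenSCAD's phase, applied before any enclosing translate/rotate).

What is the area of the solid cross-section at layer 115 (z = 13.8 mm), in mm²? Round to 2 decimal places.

157.30 mm²

At z = 13.8 mm: the cone contributes a regular 24-gon of circumradius 7.117 (interpolated between r1=7.5 and r2=7 at t=0.767) (area = (24/2)·7.117²·sin(360°/24) = 157.30 mm²). Overall, the cross-section is a single solid region. Net area = 157.30 mm².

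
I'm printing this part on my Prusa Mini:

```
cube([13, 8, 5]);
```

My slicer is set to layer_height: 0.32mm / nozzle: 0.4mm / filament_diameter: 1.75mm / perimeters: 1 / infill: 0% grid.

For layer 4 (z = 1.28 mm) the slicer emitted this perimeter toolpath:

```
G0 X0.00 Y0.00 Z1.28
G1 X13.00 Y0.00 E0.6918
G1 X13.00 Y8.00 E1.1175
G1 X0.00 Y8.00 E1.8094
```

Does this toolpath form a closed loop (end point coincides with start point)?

no

Start point (G0): (0.00, 0.00). End point (last G1): the path does not return to the start — open.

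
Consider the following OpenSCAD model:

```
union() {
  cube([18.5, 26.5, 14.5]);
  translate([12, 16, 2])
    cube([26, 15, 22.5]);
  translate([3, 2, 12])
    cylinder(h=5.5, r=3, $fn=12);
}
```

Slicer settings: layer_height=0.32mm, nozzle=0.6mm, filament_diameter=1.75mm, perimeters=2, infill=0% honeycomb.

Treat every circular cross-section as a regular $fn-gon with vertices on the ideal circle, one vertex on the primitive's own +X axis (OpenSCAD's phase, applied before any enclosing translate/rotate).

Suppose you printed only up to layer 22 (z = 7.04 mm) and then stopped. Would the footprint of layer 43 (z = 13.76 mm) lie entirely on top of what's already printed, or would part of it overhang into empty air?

Compare the two slices. At z = 7.04: the cube is present — its section is the full 18.5×26.5 rectangle (area 490.25 mm²); the cube at (12, 16) (footprint 26×15) is included at this height (area 390.00 mm²); the cylinder at (3, 2) is not intersected at this z (z outside [12, 17.5]); Taking the union: the regions partially overlap — summed areas 880.25 mm² minus the doubly-counted overlap 68.25 mm² gives 812.00 mm² — area = 812.00 mm². At z = 13.76: the cube is present — its section is the full 18.5×26.5 rectangle (area 490.25 mm²); the 26×15 cube at (12, 16) contributes its full rectangle (area 390.00 mm²); the r=3 cylinder at (3, 2) gives a regular 12-gon of circumradius 3 (constant along its height) (area = (12/2)·3.000²·sin(360°/12) = 27.00 mm²); Combining (union): the regions partially overlap — summed areas 907.25 mm² minus the doubly-counted overlap 92.50 mm² gives 814.75 mm² — area = 814.75 mm². Checking containment: at z = 13.76 the cross-section extends beyond the z = 7.04 cross-section by about 2.75 mm².

part overhangs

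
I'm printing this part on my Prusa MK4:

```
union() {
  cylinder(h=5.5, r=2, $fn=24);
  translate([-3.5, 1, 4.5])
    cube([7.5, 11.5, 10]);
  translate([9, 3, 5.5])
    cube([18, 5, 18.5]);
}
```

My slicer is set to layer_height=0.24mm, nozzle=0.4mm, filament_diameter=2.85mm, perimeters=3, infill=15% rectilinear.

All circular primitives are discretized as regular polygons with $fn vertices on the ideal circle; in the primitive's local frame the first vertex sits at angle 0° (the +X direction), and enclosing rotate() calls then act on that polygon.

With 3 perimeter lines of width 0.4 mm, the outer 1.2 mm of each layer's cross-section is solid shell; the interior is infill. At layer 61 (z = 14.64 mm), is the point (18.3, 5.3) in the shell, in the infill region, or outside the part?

At z = 14.64 mm: the cylinder does not reach this height (z outside [0, 5.5]); the cube at (-3.5, 1) is not intersected at this z (z outside [4.5, 14.5]); the cube at (9, 3) (footprint 18×5) is included at this height; Merging all regions: only the 18×5 cube at (9, 3) is present, so the union is just that shape — 1 connected region. Overall, the cross-section is a single solid region. The nearest boundary edge runs (9.00, 3.00)→(27.00, 3.00); distance from the point to it = 2.30 mm. The point is inside the cross-section and 2.30 mm from the nearest boundary — more than the 1.2 mm shell width (3 × 0.4), so it's in the infill interior.

infill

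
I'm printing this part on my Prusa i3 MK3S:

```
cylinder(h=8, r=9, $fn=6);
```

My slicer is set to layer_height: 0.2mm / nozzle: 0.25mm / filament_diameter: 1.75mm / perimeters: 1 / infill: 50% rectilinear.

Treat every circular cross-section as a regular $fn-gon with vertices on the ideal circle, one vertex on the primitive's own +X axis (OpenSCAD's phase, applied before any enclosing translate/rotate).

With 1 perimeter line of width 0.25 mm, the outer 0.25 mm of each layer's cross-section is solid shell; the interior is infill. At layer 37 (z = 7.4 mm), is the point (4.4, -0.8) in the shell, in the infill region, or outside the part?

At z = 7.4 mm: the r=9 cylinder contributes a regular 6-gon of circumradius 9. Overall, the cross-section is a single solid region. The nearest boundary edge runs (4.50, -7.79)→(9.00, 0.00); distance from the point to it = 3.58 mm. The point is inside the cross-section and 3.58 mm from the nearest boundary — more than the 0.25 mm shell width (1 × 0.25), so it's in the infill interior.

infill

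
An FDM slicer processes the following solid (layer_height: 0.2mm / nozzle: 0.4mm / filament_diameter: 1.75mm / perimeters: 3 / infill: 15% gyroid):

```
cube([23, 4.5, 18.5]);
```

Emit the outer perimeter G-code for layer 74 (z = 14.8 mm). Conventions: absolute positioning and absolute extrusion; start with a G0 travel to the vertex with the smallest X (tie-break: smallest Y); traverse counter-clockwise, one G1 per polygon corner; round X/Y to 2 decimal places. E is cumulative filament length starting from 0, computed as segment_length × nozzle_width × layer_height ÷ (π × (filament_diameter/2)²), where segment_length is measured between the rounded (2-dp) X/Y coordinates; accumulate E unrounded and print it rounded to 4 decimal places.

G0 X0.00 Y0.00 Z14.80
G1 X23.00 Y0.00 E0.7650
G1 X23.00 Y4.50 E0.9147
G1 X0.00 Y4.50 E1.6796
G1 X0.00 Y0.00 E1.8293

At z = 14.8 mm: the cube (footprint 23×4.5) is included at this height. The outline is a single polygon with 4 vertices. Extrusion per mm of travel: 0.4 × 0.2 / (π × 0.875²) = 0.033260. Accumulating E over each segment gives final E = 1.8293.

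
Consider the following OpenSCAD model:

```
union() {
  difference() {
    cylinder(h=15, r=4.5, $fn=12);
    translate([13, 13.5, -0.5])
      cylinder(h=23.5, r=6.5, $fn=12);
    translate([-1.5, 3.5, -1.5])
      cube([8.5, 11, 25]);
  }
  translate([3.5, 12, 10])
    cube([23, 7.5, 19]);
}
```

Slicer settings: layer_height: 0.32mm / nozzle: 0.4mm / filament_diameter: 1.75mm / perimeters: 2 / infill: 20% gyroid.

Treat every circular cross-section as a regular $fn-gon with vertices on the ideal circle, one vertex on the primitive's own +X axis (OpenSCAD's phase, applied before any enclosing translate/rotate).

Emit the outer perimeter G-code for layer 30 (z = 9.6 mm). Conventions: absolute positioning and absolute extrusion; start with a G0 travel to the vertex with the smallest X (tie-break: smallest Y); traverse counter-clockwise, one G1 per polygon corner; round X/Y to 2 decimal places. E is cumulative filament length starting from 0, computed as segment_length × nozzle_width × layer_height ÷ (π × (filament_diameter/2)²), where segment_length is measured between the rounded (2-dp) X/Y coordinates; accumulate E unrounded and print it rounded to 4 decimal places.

G0 X-4.50 Y0.00 Z9.60
G1 X-3.90 Y-2.25 E0.1239
G1 X-2.25 Y-3.90 E0.2481
G1 X0.00 Y-4.50 E0.3720
G1 X2.25 Y-3.90 E0.4959
G1 X3.90 Y-2.25 E0.6201
G1 X4.50 Y0.00 E0.7440
G1 X3.90 Y2.25 E0.8680
G1 X2.65 Y3.50 E0.9620
G1 X-1.50 Y3.50 E1.1829
G1 X-1.50 Y4.10 E1.2148
G1 X-2.25 Y3.90 E1.2561
G1 X-3.90 Y2.25 E1.3803
G1 X-4.50 Y0.00 E1.5042

At z = 9.6 mm: the r=4.5 cylinder contributes a regular 12-gon of circumradius 4.5; the cylinder at (13, 13.5): section is a regular 12-gon, circumradius r=6.5; the 8.5×11 cube at (-1.5, 3.5) contributes its full rectangle; Taking the first minus the rest: starting from the r=4.5 cylinder, the r=6.5 cylinder at (13, 13.5) misses the remaining region (no effect); the 8.5×11 cube at (-1.5, 3.5) partially overlaps it — only the 2.85 mm² overlap (of its 93.50 mm²) is removed, clipping the outline — 1 connected region; the cube at (3.5, 12) does not reach this height (z outside [10, 29]); Merging all regions: only the result so far is present, so the union is just that shape — 1 connected region. The outline is a single polygon with 13 vertices. Extrusion per mm of travel: 0.4 × 0.32 / (π × 0.875²) = 0.053216. Accumulating E over each segment gives final E = 1.5042.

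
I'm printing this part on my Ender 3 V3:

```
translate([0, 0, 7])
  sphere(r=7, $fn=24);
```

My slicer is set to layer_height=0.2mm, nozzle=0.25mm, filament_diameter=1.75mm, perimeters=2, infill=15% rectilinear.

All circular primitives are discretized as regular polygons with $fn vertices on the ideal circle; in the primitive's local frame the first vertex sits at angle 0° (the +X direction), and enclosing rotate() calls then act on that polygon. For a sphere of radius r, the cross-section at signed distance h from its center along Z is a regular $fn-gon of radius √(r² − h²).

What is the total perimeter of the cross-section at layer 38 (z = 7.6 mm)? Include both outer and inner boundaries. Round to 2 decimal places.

At z = 7.6 mm: the r=7 sphere contributes a regular 24-gon of circumradius √(7²−0.6²) = 6.974 (perimeter = 2·24·6.974·sin(180°/24) = 43.70 mm). Overall, the cross-section is a single solid region. Total boundary length (outer) = 43.70 mm.

43.70 mm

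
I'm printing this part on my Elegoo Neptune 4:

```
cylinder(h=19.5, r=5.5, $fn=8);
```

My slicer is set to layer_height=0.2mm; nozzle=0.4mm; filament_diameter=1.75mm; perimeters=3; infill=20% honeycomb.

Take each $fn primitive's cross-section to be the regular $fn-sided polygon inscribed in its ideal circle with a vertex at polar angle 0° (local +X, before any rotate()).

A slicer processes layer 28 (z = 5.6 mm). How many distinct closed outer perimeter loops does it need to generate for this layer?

At z = 5.6 mm: the cylinder: section is a regular 8-gon, circumradius r=5.5. The result has 1 disconnected region.

1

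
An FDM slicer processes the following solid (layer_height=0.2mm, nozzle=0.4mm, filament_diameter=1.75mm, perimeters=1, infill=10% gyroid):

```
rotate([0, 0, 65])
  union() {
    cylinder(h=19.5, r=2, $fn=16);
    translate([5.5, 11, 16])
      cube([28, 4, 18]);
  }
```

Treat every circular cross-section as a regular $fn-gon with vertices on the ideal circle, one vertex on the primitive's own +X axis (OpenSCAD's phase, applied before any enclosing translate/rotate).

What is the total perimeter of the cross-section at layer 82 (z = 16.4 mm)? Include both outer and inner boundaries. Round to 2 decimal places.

76.49 mm

At z = 16.4 mm: the r=2 cylinder gives a regular 16-gon of circumradius 2 (constant along its height) (perimeter = 2·16·2.000·sin(180°/16) = 12.49 mm); the cube at (5.5, 11) (footprint 28×4) is included at this height (perimeter 64.00 mm); Taking the union: the 2 present regions are separate (no shared area or edge), so areas and boundary lengths simply add and each stays a separate island — boundary = 76.49 mm; (whole slice rotated 65° about Z — lengths, areas and connectivity unchanged). Overall, the cross-section has 2 separate islands. Total boundary length (outer) = 76.49 mm.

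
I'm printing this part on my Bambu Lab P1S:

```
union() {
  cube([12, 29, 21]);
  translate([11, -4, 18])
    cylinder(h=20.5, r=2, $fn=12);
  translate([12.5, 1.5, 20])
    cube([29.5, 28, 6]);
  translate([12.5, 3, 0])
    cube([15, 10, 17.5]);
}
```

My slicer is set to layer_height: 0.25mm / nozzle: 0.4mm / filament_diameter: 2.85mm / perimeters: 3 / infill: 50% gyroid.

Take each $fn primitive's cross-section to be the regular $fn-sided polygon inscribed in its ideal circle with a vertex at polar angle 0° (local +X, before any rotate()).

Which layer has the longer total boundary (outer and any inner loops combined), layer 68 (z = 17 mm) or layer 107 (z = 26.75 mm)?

layer 68 (z = 17 mm)

Layer 68 (z = 17): the cube is present — its section is the full 12×29 rectangle (perimeter 82.00 mm); the cylinder at (11, -4) does not reach this height (z outside [18, 38.5]); the cube at (12.5, 1.5) is not intersected at this z (z outside [20, 26]); the cube at (12.5, 3) (footprint 15×10) is included at this height (perimeter 50.00 mm); Taking the union: the 2 present regions are separate (no shared area or edge), so areas and boundary lengths simply add and each stays a separate island — boundary = 132.00 mm. So its perimeter = 132.00 mm. Layer 107 (z = 26.75): the cube is not intersected at this z (z outside [0, 21]); the r=2 cylinder at (11, -4) contributes a regular 12-gon of circumradius 2 (perimeter = 2·12·2.000·sin(180°/12) = 12.42 mm); the cube at (12.5, 1.5) does not reach this height (z outside [20, 26]); the cube at (12.5, 3) is absent (z outside [0, 17.5]); Taking the union: only the r=2 cylinder at (11, -4) is present, so the union is just that shape — boundary = 12.42 mm. So its perimeter = 12.42 mm. Layer 68 is larger (132.00 vs 12.42 mm).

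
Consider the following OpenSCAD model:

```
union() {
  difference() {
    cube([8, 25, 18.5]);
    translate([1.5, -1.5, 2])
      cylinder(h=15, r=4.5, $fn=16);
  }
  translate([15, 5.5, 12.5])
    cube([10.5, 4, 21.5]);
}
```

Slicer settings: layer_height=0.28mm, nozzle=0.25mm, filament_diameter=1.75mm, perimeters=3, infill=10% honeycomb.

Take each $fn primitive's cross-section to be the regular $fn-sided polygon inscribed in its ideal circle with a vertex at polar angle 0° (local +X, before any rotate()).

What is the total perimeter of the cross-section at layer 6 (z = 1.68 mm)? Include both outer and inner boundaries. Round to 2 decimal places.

At z = 1.68 mm: the 8×25 cube contributes its full rectangle (perimeter 66.00 mm); the cylinder at (1.5, -1.5) is absent (z outside [2, 17]); Taking the first minus the rest: none of the subtracted shapes is present at this height, so the 8×25 cube is unchanged — boundary = 66.00 mm; the cube at (15, 5.5) does not reach this height (z outside [12.5, 34]); Combining (union): only the result so far is present, so the union is just that shape — boundary = 66.00 mm. Overall, the cross-section is a single solid region. Total boundary length (outer) = 66.00 mm.

66.00 mm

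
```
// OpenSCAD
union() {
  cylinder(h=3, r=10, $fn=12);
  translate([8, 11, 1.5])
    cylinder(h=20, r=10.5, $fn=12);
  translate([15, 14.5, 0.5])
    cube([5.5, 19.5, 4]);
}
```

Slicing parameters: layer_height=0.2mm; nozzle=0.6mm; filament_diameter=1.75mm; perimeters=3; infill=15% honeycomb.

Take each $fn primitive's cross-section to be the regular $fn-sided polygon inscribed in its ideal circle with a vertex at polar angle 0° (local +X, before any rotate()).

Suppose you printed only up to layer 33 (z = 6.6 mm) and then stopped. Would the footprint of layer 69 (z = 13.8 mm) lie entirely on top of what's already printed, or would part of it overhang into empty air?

Compare the two slices. At z = 6.6: the cylinder is absent (z outside [0, 3]); the r=10.5 cylinder at (8, 11) gives a regular 12-gon of circumradius 10.5 (constant along its height) (area = (12/2)·10.500²·sin(360°/12) = 330.75 mm²); the cube at (15, 14.5) is not intersected at this z (z outside [0.5, 4.5]); Merging all regions: only the r=10.5 cylinder at (8, 11) is present, so the union is just that shape — area = 330.75 mm². At z = 13.8: the cylinder is absent (z outside [0, 3]); the r=10.5 cylinder at (8, 11) contributes a regular 12-gon of circumradius 10.5 (area = (12/2)·10.500²·sin(360°/12) = 330.75 mm²); the cube at (15, 14.5) is not intersected at this z (z outside [0.5, 4.5]); Merging all regions: only the r=10.5 cylinder at (8, 11) is present, so the union is just that shape — area = 330.75 mm². Checking containment: the cross-section at z = 13.8 is a subset of the cross-section at z = 6.6.

entirely on top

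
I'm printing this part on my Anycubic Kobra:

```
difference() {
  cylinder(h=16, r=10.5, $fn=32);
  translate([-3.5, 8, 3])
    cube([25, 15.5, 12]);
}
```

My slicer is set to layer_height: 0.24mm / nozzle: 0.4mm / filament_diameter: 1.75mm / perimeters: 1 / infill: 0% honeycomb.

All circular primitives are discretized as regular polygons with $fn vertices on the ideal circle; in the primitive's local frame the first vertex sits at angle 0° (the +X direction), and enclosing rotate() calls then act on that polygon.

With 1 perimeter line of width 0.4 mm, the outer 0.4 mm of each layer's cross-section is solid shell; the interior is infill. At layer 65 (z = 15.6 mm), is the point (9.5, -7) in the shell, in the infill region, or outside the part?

At z = 15.6 mm: the r=10.5 cylinder gives a regular 32-gon of circumradius 10.5 (constant along its height); the cube at (-3.5, 8) is absent (z outside [3, 15]); Taking the first minus the rest: none of the subtracted shapes is present at this height, so the r=10.5 cylinder is unchanged — 1 connected region. Overall, the cross-section is a single solid region. The nearest boundary edge runs (7.42, -7.42)→(8.73, -5.83); distance from the point to it = 1.33 mm. The point is not inside any of the regions above, so it lies outside the cross-section (1.33 mm from the nearest boundary).

outside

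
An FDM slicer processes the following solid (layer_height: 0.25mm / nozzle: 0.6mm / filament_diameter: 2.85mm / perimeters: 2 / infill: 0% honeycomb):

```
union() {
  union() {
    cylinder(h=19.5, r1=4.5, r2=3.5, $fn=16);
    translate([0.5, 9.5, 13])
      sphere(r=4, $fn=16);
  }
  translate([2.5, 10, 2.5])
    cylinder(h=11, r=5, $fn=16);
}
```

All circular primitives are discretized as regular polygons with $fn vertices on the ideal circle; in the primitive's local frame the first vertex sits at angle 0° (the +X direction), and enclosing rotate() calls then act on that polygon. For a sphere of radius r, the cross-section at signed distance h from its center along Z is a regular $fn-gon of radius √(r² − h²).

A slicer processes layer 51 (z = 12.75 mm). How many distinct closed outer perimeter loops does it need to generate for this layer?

2

At z = 12.75 mm: the cone (r1=4.5→r2=3.5) has section circumradius 3.846 here — a regular 16-gon; the sphere at (0.5, 9.5): section is a regular 16-gon, circumradius = √(r²−h²) = √(4²−0.25²) = 3.992; Taking the union: the 2 present regions are separate (no shared area or edge), so areas and boundary lengths simply add and each stays a separate island — 2 connected regions; the r=5 cylinder at (2.5, 10) contributes a regular 16-gon of circumradius 5; Combining (union): the regions partially overlap (shared area 42.29 mm²), so overlapping operands fuse into one piece — 2 connected regions. The result has 2 disconnected regions.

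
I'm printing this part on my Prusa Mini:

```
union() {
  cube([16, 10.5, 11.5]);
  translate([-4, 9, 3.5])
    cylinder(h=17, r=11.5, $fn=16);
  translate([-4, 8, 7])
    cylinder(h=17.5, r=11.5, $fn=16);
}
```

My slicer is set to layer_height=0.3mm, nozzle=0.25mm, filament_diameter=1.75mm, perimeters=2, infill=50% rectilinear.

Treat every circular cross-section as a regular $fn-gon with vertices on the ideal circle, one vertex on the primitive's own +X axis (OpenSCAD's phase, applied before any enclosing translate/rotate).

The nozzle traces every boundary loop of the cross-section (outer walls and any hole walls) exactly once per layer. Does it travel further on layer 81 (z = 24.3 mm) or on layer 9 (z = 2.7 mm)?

Layer 81 (z = 24.3): the cube does not reach this height (z outside [0, 11.5]); the cylinder at (-4, 9) is not intersected at this z (z outside [3.5, 20.5]); the cylinder at (-4, 8): section is a regular 16-gon, circumradius r=11.5 (perimeter = 2·16·11.500·sin(180°/16) = 71.79 mm); Merging all regions: only the r=11.5 cylinder at (-4, 8) is present, so the union is just that shape — boundary = 71.79 mm. So its perimeter = 71.79 mm. Layer 9 (z = 2.7): the cube is present — its section is the full 16×10.5 rectangle (perimeter 53.00 mm); the cylinder at (-4, 9) does not reach this height (z outside [3.5, 20.5]); the cylinder at (-4, 8) does not reach this height (z outside [7, 24.5]); Combining (union): only the 16×10.5 cube is present, so the union is just that shape — boundary = 53.00 mm. So its perimeter = 53.00 mm. Layer 81 is larger (71.79 vs 53.00 mm).

layer 81 (z = 24.3 mm)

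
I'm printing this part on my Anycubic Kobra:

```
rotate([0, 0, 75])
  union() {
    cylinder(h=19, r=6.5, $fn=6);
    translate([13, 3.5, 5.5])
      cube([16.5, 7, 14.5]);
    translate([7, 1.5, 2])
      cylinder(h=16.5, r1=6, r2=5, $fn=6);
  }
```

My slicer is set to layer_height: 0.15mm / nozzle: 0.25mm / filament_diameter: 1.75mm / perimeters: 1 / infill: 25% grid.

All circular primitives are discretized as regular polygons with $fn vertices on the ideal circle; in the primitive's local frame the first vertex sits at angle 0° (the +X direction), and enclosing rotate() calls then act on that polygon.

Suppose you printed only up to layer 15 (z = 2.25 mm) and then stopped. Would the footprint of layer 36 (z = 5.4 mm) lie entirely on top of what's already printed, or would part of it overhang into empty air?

entirely on top

Compare the two slices. At z = 2.25: the cylinder: section is a regular 6-gon, circumradius r=6.5 (area = (6/2)·6.500²·sin(360°/6) = 109.77 mm²); the cube at (13, 3.5) is not intersected at this z (z outside [5.5, 20]); the cone at (7, 1.5): at t=0.015 of its height the radius interpolates to r₁+(r₂−r₁)t = 5.985, giving a regular 6-gon of that circumradius (area = (6/2)·5.985²·sin(360°/6) = 93.06 mm²); Combining (union): the regions partially overlap — summed areas 202.83 mm² minus the doubly-counted overlap 25.35 mm² gives 177.48 mm² — area = 177.48 mm²; (rotated 75° about Z; rotation is an isometry so areas/perimeters/island counts are preserved). At z = 5.4: the cylinder: section is a regular 6-gon, circumradius r=6.5 (area = (6/2)·6.500²·sin(360°/6) = 109.77 mm²); the cube at (13, 3.5) is not intersected at this z (z outside [5.5, 20]); the cone at (7, 1.5) (r1=6→r2=5) has section circumradius 5.794 here — a regular 6-gon (area = (6/2)·5.794²·sin(360°/6) = 87.22 mm²); Taking the union: the regions partially overlap — summed areas 196.99 mm² minus the doubly-counted overlap 23.56 mm² gives 173.42 mm² — area = 173.42 mm²; (whole slice rotated 75° about Z — lengths, areas and connectivity unchanged). Checking containment: the cross-section at z = 5.4 is a subset of the cross-section at z = 2.25.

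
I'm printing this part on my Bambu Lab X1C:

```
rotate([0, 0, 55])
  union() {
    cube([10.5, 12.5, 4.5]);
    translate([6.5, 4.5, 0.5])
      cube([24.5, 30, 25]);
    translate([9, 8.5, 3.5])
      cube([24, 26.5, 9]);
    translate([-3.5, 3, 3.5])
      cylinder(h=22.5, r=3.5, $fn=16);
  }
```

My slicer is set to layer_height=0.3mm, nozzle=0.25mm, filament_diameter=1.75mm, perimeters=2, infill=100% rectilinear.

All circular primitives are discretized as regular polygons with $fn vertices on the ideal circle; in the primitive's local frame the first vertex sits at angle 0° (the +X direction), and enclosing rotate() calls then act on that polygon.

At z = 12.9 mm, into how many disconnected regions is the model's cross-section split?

At z = 12.9 mm: the cube does not reach this height (z outside [0, 4.5]); the cube at (6.5, 4.5) (footprint 24.5×30) is included at this height; the cube at (9, 8.5) is absent (z outside [3.5, 12.5]); the r=3.5 cylinder at (-3.5, 3) contributes a regular 16-gon of circumradius 3.5; Combining (union): the 2 present regions are separate (no shared area or edge), so areas and boundary lengths simply add and each stays a separate island — 2 connected regions; (whole slice rotated 55° about Z — lengths, areas and connectivity unchanged). The result has 2 disconnected regions.

2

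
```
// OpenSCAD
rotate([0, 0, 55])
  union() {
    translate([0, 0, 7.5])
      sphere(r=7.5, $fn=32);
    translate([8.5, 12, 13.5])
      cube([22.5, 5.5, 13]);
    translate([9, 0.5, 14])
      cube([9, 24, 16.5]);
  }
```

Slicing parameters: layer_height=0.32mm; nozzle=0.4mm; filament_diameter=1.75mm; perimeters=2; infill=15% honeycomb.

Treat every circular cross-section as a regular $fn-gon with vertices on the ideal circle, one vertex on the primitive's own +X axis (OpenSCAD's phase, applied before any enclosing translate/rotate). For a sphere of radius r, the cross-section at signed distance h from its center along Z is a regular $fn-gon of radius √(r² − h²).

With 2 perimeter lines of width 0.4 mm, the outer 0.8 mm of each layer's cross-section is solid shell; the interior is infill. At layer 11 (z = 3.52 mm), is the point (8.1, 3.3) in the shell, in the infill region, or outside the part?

outside

At z = 3.52 mm: the r=7.5 sphere slices to a regular 32-gon of circumradius 6.357 (√(r²−h²) with h=3.98 from center); the cube at (8.5, 12) does not reach this height (z outside [13.5, 26.5]); the cube at (9, 0.5) is not intersected at this z (z outside [14, 30.5]); Combining (union): only the r=7.5 sphere is present, so the union is just that shape — 1 connected region; (whole slice rotated 55° about Z — lengths, areas and connectivity unchanged). Overall, the cross-section is a single solid region. Undo the 55° rotation: the query point maps to (7.349, -4.742) in the un-rotated model frame. The nearest boundary edge runs (4.49, -4.49)→(5.29, -3.53); distance from the point to it = 2.39 mm. The point is not inside any of the regions above, so it lies outside the cross-section (2.39 mm from the nearest boundary).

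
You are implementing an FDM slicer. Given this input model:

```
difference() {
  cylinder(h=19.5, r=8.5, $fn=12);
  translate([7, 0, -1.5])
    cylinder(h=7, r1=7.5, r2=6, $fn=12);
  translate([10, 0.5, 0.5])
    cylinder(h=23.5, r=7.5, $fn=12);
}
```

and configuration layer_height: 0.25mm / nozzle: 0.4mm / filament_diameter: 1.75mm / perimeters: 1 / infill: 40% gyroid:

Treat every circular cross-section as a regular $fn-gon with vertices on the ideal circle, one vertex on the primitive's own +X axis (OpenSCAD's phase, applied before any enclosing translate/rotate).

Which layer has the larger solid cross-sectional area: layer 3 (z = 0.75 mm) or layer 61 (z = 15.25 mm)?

layer 61 (z = 15.25 mm)

Layer 3 (z = 0.75): the r=8.5 cylinder contributes a regular 12-gon of circumradius 8.5 (area = (12/2)·8.500²·sin(360°/12) = 216.75 mm²); the cone at (7, 0) contributes a regular 12-gon of circumradius 7.018 (interpolated between r1=7.5 and r2=6 at t=0.321) (area = (12/2)·7.018²·sin(360°/12) = 147.75 mm²); the cylinder at (10, 0.5): section is a regular 12-gon, circumradius r=7.5 (area = (12/2)·7.500²·sin(360°/12) = 168.75 mm²); After the difference (first − rest): starting from the r=8.5 cylinder (216.75 mm²), the cone at (7, 0) partially overlaps it — only the 77.35 mm² overlap (of its 147.75 mm²) is removed, clipping the outline; the r=7.5 cylinder at (10, 0.5) misses the remaining region (no effect) — area = 139.40 mm². So its area = 139.40 mm². Layer 61 (z = 15.25): the r=8.5 cylinder contributes a regular 12-gon of circumradius 8.5 (area = (12/2)·8.500²·sin(360°/12) = 216.75 mm²); the cone at (7, 0) is absent (z outside [-1.5, 5.5]); the r=7.5 cylinder at (10, 0.5) gives a regular 12-gon of circumradius 7.5 (constant along its height) (area = (12/2)·7.500²·sin(360°/12) = 168.75 mm²); After the difference (first − rest): starting from the r=8.5 cylinder (216.75 mm²), the r=7.5 cylinder at (10, 0.5) partially overlaps it — only the 46.65 mm² overlap (of its 168.75 mm²) is removed, clipping the outline — area = 170.10 mm². So its area = 170.10 mm². Layer 61 is larger (170.10 vs 139.40 mm²).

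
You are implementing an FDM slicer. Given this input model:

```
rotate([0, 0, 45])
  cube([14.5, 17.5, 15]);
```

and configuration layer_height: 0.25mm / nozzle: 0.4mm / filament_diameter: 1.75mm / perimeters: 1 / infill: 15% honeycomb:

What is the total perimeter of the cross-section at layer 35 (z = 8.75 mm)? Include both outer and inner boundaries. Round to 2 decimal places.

At z = 8.75 mm: the cube (footprint 14.5×17.5) is included at this height (perimeter 64.00 mm); (whole slice rotated 45° about Z — lengths, areas and connectivity unchanged). Overall, the cross-section is a single solid region. Total boundary length (outer) = 64.00 mm.

64.00 mm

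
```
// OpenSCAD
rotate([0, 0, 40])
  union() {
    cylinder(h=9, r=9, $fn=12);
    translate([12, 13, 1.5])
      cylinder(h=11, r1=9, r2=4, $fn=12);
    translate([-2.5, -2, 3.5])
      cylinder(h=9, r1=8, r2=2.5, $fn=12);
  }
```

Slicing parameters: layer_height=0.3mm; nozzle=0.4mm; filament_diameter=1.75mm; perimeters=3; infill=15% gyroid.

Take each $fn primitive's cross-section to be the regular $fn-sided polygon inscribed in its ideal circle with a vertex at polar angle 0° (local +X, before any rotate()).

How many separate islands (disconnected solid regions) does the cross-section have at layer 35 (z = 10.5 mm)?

2

At z = 10.5 mm: the cylinder is absent (z outside [0, 9]); the cone at (12, 13): at t=0.818 of its height the radius interpolates to r₁+(r₂−r₁)t = 4.909, giving a regular 12-gon of that circumradius; the cone at (-2.5, -2) contributes a regular 12-gon of circumradius 3.722 (interpolated between r1=8 and r2=2.5 at t=0.778); Combining (union): the 2 present regions are separate (no shared area or edge), so areas and boundary lengths simply add and each stays a separate island — 2 connected regions; (rotated 40° about Z; rotation is an isometry so areas/perimeters/island counts are preserved). Overall, the cross-section has 2 separate islands. Island count = 2.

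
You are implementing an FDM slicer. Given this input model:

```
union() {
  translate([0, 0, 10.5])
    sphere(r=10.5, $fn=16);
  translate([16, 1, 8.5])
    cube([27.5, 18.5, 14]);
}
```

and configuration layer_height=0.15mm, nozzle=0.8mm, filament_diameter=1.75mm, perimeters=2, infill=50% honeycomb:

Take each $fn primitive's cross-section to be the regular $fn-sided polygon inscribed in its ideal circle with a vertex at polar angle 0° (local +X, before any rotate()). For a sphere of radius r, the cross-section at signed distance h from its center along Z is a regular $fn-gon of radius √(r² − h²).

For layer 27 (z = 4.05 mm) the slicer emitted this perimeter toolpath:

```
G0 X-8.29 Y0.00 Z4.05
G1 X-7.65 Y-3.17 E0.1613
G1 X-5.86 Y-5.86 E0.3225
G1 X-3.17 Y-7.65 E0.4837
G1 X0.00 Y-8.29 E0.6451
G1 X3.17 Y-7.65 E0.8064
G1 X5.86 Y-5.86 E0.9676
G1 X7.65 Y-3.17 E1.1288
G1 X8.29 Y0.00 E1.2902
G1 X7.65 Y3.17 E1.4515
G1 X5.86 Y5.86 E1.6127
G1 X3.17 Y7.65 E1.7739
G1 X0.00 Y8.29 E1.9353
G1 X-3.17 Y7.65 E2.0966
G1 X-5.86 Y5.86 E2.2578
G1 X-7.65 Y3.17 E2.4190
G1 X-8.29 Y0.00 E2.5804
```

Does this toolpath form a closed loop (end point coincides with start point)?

Start point (G0): (-8.29, 0.00). End point (last G1): the path returns to the start — closed.

yes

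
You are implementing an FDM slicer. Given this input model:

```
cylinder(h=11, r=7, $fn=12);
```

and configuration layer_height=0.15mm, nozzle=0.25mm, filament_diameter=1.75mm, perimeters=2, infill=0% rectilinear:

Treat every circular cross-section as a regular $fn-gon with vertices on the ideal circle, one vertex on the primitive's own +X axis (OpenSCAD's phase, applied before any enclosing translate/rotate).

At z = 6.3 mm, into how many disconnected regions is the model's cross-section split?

1

At z = 6.3 mm: the r=7 cylinder gives a regular 12-gon of circumradius 7 (constant along its height). The result has 1 disconnected region.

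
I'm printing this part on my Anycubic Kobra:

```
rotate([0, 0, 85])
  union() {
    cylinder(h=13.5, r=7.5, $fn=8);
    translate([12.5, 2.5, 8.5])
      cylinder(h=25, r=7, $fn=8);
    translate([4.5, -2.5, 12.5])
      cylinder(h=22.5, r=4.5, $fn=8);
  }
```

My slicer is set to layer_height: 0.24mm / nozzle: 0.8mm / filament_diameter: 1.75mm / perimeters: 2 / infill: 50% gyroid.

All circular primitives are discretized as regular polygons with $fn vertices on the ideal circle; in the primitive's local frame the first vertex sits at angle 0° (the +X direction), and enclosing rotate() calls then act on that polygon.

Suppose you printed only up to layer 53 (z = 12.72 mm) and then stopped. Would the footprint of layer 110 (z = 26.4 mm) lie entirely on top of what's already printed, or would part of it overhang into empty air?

entirely on top

Compare the two slices. At z = 12.72: the r=7.5 cylinder gives a regular 8-gon of circumradius 7.5 (constant along its height) (area = (8/2)·7.500²·sin(360°/8) = 159.10 mm²); the r=7 cylinder at (12.5, 2.5) contributes a regular 8-gon of circumradius 7 (area = (8/2)·7.000²·sin(360°/8) = 138.59 mm²); the r=4.5 cylinder at (4.5, -2.5) contributes a regular 8-gon of circumradius 4.5 (area = (8/2)·4.500²·sin(360°/8) = 57.28 mm²); Combining (union): the regions partially overlap — summed areas 354.97 mm² minus the doubly-counted overlap 48.95 mm² gives 306.02 mm² — area = 306.02 mm²; (rotated 85° about Z; rotation is an isometry so areas/perimeters/island counts are preserved). At z = 26.4: the cylinder is absent (z outside [0, 13.5]); the r=7 cylinder at (12.5, 2.5) gives a regular 8-gon of circumradius 7 (constant along its height) (area = (8/2)·7.000²·sin(360°/8) = 138.59 mm²); the cylinder at (4.5, -2.5): section is a regular 8-gon, circumradius r=4.5 (area = (8/2)·4.500²·sin(360°/8) = 57.28 mm²); Taking the union: the regions partially overlap — summed areas 195.87 mm² minus the doubly-counted overlap 5.37 mm² gives 190.50 mm² — area = 190.50 mm²; (rotated 85° about Z; rotation is an isometry so areas/perimeters/island counts are preserved). Checking containment: the cross-section at z = 26.4 is a subset of the cross-section at z = 12.72.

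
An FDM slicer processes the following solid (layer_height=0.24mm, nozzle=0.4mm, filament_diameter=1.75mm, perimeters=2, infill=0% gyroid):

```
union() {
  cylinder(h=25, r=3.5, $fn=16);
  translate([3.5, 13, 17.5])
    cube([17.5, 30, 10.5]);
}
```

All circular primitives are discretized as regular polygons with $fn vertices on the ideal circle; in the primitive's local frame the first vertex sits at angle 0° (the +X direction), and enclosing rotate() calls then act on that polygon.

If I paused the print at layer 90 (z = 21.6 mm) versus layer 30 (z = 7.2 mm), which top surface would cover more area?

Layer 90 (z = 21.6): the r=3.5 cylinder gives a regular 16-gon of circumradius 3.5 (constant along its height) (area = (16/2)·3.500²·sin(360°/16) = 37.50 mm²); the cube at (3.5, 13) is present — its section is the full 17.5×30 rectangle (area 525.00 mm²); Merging all regions: the 2 present regions are separate (no shared area or edge), so areas and boundary lengths simply add and each stays a separate island — area = 562.50 mm². So its area = 562.50 mm². Layer 30 (z = 7.2): the r=3.5 cylinder contributes a regular 16-gon of circumradius 3.5 (area = (16/2)·3.500²·sin(360°/16) = 37.50 mm²); the cube at (3.5, 13) is not intersected at this z (z outside [17.5, 28]); Taking the union: only the r=3.5 cylinder is present, so the union is just that shape — area = 37.50 mm². So its area = 37.50 mm². Layer 90 is larger (562.50 vs 37.50 mm²).

layer 90 (z = 21.6 mm)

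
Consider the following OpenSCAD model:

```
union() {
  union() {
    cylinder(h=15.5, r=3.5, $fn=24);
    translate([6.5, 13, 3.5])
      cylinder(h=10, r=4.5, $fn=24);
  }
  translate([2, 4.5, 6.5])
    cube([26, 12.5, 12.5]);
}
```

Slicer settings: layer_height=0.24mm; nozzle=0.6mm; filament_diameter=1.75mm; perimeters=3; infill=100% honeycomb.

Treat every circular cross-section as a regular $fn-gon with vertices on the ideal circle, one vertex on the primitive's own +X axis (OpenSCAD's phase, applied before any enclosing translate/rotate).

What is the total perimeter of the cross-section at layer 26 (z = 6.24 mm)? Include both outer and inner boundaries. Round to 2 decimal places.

50.12 mm

At z = 6.24 mm: the r=3.5 cylinder gives a regular 24-gon of circumradius 3.5 (constant along its height) (perimeter = 2·24·3.500·sin(180°/24) = 21.93 mm); the cylinder at (6.5, 13): section is a regular 24-gon, circumradius r=4.5 (perimeter = 2·24·4.500·sin(180°/24) = 28.19 mm); Merging all regions: the 2 present regions are separate (no shared area or edge), so areas and boundary lengths simply add and each stays a separate island — boundary = 50.12 mm; the cube at (2, 4.5) does not reach this height (z outside [6.5, 19]); Combining (union): only that combined region is present, so the union is just that shape — boundary = 50.12 mm. Overall, the cross-section has 2 separate islands. Total boundary length (outer) = 50.12 mm.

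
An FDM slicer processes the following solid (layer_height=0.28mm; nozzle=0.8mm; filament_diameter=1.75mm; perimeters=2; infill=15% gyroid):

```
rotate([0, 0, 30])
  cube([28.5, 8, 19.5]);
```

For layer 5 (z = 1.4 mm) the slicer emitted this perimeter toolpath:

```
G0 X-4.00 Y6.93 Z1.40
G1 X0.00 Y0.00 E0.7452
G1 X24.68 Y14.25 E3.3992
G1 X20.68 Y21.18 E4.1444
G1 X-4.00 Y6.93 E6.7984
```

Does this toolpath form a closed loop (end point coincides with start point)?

Start point (G0): (-4.00, 6.93). End point (last G1): the path returns to the start — closed.

yes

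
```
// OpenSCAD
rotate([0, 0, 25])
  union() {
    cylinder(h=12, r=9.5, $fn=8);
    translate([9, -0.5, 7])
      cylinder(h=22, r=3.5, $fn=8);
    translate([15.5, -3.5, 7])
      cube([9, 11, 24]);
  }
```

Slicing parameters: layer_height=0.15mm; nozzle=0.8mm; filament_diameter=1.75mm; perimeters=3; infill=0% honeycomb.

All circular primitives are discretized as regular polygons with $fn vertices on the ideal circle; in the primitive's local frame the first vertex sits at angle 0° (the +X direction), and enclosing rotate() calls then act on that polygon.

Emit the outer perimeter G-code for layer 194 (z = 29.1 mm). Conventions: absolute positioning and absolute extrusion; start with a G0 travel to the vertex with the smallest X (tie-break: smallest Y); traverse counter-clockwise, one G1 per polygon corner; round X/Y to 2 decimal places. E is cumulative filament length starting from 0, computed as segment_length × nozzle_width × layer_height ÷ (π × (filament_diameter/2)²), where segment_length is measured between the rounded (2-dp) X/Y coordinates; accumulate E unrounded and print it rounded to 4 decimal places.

At z = 29.1 mm: the cylinder does not reach this height (z outside [0, 12]); the cylinder at (9, -0.5) is absent (z outside [7, 29]); the cube at (15.5, -3.5) is present — its section is the full 9×11 rectangle; Combining (union): only the 9×11 cube at (15.5, -3.5) is present, so the union is just that shape — 1 connected region; (rotated 25° about Z; rotation is an isometry so areas/perimeters/island counts are preserved). The outline is a single polygon with 4 vertices. Extrusion per mm of travel: 0.8 × 0.15 / (π × 0.875²) = 0.049890. Accumulating E over each segment gives final E = 1.9950.

G0 X10.88 Y13.35 Z29.10
G1 X15.53 Y3.38 E0.5488
G1 X23.68 Y7.18 E0.9975
G1 X19.03 Y17.15 E1.5463
G1 X10.88 Y13.35 E1.9950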